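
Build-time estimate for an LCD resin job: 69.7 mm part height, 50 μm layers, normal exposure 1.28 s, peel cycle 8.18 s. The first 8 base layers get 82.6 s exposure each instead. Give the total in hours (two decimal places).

3.84 hours

Layer count = ceil(69.7 / 0.05) = 1394.
Base layers: 8 × (82.6 + 8.18) → 726.24 s.
Regular layers = 1386 × (1.28 + 8.18) = 13111.56 s.
Sum: 726.24 + 13111.56 = 13837.8 s → 3.84 hours.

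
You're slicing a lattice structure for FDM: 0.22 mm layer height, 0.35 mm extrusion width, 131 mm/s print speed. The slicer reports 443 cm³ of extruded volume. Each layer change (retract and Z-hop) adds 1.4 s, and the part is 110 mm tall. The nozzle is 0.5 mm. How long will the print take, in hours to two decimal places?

12.39 hours

Bead cross-section = 0.22 × 0.35 = 0.077 mm².
Toolpath length = 443 cm³ / 0.077 mm² = 443000 / 0.077 = 5753246.8 mm.
Time extruding: 5753246.8 / 131 → 43917.9 s.
Layers = ⌈110/0.22⌉ = 500.
Layer-change overhead = 500 × 1.4 = 700 s.
Total = 43917.9 + 700 = 44617.9 s = 12.39 hours.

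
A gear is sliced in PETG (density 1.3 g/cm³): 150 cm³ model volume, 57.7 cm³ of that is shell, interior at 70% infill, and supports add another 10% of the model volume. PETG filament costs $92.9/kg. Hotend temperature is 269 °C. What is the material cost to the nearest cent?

Interior volume: 150 − 57.7 → 92.3 cm³.
Infill volume = 0.70 × 92.3, so 64.61 cm³.
Support = 0.10 × 150 = 15 cm³.
Total printed volume: 57.7 + 64.61 + 15 → 137.31 cm³.
Mass = 137.31 × 1.3, so 178.503 g.
Cost = 178.503 g / 1000 × $92.9/kg = $16.58.

$16.58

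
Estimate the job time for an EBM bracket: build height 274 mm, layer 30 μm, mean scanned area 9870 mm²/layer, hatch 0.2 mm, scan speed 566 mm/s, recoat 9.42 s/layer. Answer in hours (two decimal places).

Layer count = ceil(274 / 0.03) = 9134.
Scan path per layer = 9870 / 0.2 = 49350 mm.
Per-layer scan time: 49350 / 566 → 87.1908 s.
Per-layer time = 87.1908 + 9.42, so 96.6108 s.
9134 layers × 96.6108 s/layer = 882443.0472 s, i.e. 245.12 hours.

245.12 hours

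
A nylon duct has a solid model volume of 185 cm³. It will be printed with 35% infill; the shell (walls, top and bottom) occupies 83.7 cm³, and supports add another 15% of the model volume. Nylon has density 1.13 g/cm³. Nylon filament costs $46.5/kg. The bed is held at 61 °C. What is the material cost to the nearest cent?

$7.72

Interior volume = 185 − 83.7, so 101.3 cm³.
Deposited infill = 0.35 × 101.3, so 35.455 cm³.
Support: 0.15 × 185 → 27.75 cm³.
Deposited volume = 83.7 + 35.455 + 27.75, so 146.905 cm³.
Mass = 146.905 × 1.13 = 166.00265 g.
Cost = 166.00265 g / 1000 × $46.5/kg = $7.72.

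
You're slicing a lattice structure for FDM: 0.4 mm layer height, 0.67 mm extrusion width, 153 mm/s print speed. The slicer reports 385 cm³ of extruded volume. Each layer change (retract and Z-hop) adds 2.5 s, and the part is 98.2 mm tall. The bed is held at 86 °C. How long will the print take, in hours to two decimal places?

Extrusion cross-section = 0.4 × 0.67 = 0.268 mm².
Toolpath length = 385 cm³ / 0.268 mm² = 385000 / 0.268 = 1436567.2 mm.
Time extruding = 1436567.2 / 153 = 9389.3 s.
Number of layers: 98.2 / 0.4 → 246 (rounded up).
Z-hop total: 246 × 2.5 → 615 s.
Altogether 9389.3 + 615 = 10004.3 s, i.e. 2.78 hours.

2.78 hours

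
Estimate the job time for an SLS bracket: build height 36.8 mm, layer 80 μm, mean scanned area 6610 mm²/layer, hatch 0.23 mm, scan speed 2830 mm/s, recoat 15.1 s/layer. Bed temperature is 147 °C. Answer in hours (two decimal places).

Number of layers: 36.8 / 0.08 → 460 (rounded up).
Per-layer scan distance = 6610 / 0.23 = 28739.1 mm.
Laser time per layer = 28739.1 / 2830, so 10.1552 s.
Layer cycle: 10.1552 + 15.1 → 25.2552 s.
Total: 460 × 25.2552 s = 11617.392 s → 3.23 hours.

3.23 hours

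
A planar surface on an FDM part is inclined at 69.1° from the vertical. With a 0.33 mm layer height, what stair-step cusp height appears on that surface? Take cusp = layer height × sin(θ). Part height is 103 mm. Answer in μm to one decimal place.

Cusp = layer height × sin(69.1°) = 0.33 × 0.9342 = 0.308286 mm = 308.3 μm.

308.3 μm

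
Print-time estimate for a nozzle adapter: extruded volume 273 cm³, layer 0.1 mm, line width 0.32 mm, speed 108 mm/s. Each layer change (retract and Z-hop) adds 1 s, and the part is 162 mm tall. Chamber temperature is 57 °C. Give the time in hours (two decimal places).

Line area: 0.1 × 0.32 → 0.032 mm².
Toolpath length = 273 cm³ / 0.032 mm² = 273000 / 0.032 = 8531250 mm.
Extrusion time: 8531250 / 108 → 78993.1 s.
Layers = ⌈162/0.1⌉ = 1620.
Non-print overhead = 1620 × 1, so 1620 s.
Altogether 78993.1 + 1620 = 80613.1 s, i.e. 22.39 hours.

22.39 hours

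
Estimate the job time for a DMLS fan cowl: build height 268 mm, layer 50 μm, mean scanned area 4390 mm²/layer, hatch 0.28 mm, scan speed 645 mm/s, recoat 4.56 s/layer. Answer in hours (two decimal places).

Number of layers: 268 / 0.05 → 5360 (rounded up).
Hatch length per layer: 4390 / 0.28 → 15678.6 mm.
Scan time per layer: 15678.6 / 645 → 24.3079 s.
Time per layer = 24.3079 + 4.56, so 28.8679 s.
Build time = 5360 × 28.8679 = 154731.944 s = 42.98 hours.

42.98 hours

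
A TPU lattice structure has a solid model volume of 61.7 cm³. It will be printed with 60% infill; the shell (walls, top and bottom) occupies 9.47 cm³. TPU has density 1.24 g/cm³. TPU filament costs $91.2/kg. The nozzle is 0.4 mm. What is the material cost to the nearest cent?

$4.61

Volume inside the shell = 61.7 − 9.47, so 52.23 cm³.
Deposited infill: 0.60 × 52.23 → 31.338 cm³.
Total extruded: 9.47 + 31.338 → 40.808 cm³.
Mass: 40.808 × 1.24 → 50.60192 g.
At $91.2/kg: 50.60192/1000 × 91.2 = $4.61.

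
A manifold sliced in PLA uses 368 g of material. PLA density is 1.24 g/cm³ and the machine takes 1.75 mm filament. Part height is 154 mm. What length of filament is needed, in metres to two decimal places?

123.38 m

Volume = 368 g / 1.24 g·cm⁻³ = 296.7742 cm³ = 296774.2 mm³.
Filament cross-section = π × (1.75/2)² = 2.4053 mm².
L = V/A = 296774.2/2.4053 = 123383.44 mm → 123.38 m.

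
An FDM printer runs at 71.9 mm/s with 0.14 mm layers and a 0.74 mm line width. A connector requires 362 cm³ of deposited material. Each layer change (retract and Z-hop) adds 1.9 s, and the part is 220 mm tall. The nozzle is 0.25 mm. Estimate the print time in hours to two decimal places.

14.33 hours

Extrusion cross-section = 0.14 × 0.74 = 0.1036 mm².
Toolpath length = 362 cm³ / 0.1036 mm² = 362000 / 0.1036 = 3494208.5 mm.
Extrusion time = 3494208.5 / 71.9, so 48598.2 s.
Layer count = ceil(220 / 0.14) = 1572.
Non-print overhead = 1572 × 1.9, so 2986.8 s.
Total = 48598.2 + 2986.8 = 51585 s = 14.33 hours.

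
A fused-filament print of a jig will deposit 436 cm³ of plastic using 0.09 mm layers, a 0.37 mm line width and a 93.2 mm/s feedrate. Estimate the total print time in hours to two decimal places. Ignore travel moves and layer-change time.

39.02 hours

Line area = 0.09 × 0.37 = 0.0333 mm².
Path length: 436000 mm³ / 0.0333 mm² → 13093093.1 mm.
Extrusion time = 13093093.1 / 93.2 = 140483.8 s.
140483.8 s = 39.02 hours.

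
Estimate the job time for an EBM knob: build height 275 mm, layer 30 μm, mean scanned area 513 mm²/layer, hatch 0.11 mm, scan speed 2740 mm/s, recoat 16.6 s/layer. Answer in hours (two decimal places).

Layers = ⌈275/0.03⌉ = 9167.
Hatch length per layer: 513 / 0.11 → 4663.6 mm.
Per-layer scan time = 4663.6 / 2740 = 1.702 s.
Layer cycle = 1.702 + 16.6, so 18.302 s.
Build time = 9167 × 18.302 = 167774.434 s = 46.60 hours.

46.60 hours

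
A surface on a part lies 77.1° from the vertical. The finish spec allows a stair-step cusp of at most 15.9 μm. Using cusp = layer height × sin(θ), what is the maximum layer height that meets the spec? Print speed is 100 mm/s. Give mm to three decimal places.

0.016 mm

t = h_c / sin θ = 0.0159 / 0.9748 = 0.016 mm.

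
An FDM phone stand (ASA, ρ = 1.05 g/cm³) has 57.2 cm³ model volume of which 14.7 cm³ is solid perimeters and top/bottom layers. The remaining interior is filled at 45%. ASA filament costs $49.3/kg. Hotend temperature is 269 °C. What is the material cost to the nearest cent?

$1.75

Infill region: 57.2 − 14.7 → 42.5 cm³.
Infill volume = 0.45 × 42.5 = 19.125 cm³.
Total printed volume = 14.7 + 19.125, so 33.825 cm³.
Mass = 33.825 × 1.05, so 35.51625 g.
At $49.3/kg: 35.51625/1000 × 49.3 = $1.75.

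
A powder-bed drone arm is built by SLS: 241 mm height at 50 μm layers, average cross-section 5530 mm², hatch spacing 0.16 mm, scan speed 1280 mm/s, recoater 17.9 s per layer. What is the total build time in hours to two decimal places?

60.12 hours

Layer count = ceil(241 / 0.05) = 4820.
Hatch length per layer: 5530 / 0.16 → 34562.5 mm.
Per-layer scan time = 34562.5 / 1280, so 27.002 s.
Per-layer time = 27.002 + 17.9 = 44.902 s.
Total: 4820 × 44.902 s = 216427.64 s → 60.12 hours.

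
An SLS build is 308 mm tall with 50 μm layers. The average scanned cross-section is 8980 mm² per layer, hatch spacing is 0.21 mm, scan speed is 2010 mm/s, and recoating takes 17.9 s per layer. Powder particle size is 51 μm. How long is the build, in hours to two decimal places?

67.03 hours

Number of layers: 308 / 0.05 → 6160 (rounded up).
Hatch length per layer = 8980 / 0.21, so 42761.9 mm.
Per-layer scan time = 42761.9 / 2010, so 21.2746 s.
Time per layer = 21.2746 + 17.9, so 39.1746 s.
6160 layers × 39.1746 s/layer = 241315.536 s, i.e. 67.03 hours.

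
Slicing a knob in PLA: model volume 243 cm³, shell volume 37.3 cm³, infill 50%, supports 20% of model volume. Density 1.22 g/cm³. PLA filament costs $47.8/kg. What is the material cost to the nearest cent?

$11.01

Volume inside the shell = 243 − 37.3 = 205.7 cm³.
Infill volume = 0.50 × 205.7, so 102.85 cm³.
Support = 0.20 × 243 = 48.6 cm³.
Deposited volume = 37.3 + 102.85 + 48.6, so 188.75 cm³.
Mass = 188.75 × 1.22, so 230.275 g.
At $47.8/kg: 230.275/1000 × 47.8 = $11.01.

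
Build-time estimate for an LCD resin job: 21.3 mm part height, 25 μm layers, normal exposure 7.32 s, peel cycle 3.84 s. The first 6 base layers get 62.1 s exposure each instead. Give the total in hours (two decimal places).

Layer count = ceil(21.3 / 0.025) = 852.
Base layers: 6 × (62.1 + 3.84) → 395.64 s.
Regular layers = 846 × (7.32 + 3.84) = 9441.36 s.
Sum: 395.64 + 9441.36 = 9837 s → 2.73 hours.

2.73 hours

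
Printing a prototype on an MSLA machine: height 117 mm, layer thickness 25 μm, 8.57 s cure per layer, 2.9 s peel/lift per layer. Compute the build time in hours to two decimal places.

Number of layers: 117 / 0.025 → 4680 (rounded up).
Per-layer time = 8.57 + 2.9, so 11.47 s.
Total = 4680 × 11.47 = 53679.6 s = 14.91 hours.

14.91 hours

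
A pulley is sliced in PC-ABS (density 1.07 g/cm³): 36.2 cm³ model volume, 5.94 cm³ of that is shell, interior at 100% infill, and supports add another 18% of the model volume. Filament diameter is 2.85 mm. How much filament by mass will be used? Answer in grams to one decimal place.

45.7 g

Volume inside the shell: 36.2 − 5.94 → 30.26 cm³.
Infill volume: 1.00 × 30.26 → 30.26 cm³.
Support = 0.18 × 36.2 = 6.516 cm³.
Total printed volume = 5.94 + 30.26 + 6.516 = 42.716 cm³.
Mass = 42.716 × 1.07 = 45.70612 g.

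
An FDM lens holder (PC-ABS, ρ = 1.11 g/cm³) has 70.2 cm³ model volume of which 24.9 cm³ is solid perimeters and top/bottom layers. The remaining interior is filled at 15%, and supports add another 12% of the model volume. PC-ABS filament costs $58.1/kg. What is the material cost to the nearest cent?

Interior volume = 70.2 − 24.9, so 45.3 cm³.
Deposited infill = 0.15 × 45.3 = 6.795 cm³.
Support = 0.12 × 70.2 = 8.424 cm³.
Deposited volume: 24.9 + 6.795 + 8.424 → 40.119 cm³.
Mass = 40.119 × 1.11 = 44.53209 g.
Cost = 44.53209 g / 1000 × $58.1/kg = $2.59.

$2.59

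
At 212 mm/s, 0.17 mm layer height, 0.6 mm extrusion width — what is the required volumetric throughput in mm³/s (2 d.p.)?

21.62

Extrusion cross-section = 0.17 × 0.6, so 0.102 mm².
Q = v·A = 212 × 0.102 = 21.62 mm³/s.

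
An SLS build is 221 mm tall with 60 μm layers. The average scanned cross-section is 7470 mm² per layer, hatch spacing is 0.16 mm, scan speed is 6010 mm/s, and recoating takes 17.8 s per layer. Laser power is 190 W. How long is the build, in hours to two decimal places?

Layer count = ceil(221 / 0.06) = 3684.
Per-layer scan distance: 7470 / 0.16 → 46687.5 mm.
Laser time per layer: 46687.5 / 6010 → 7.7683 s.
Layer cycle = 7.7683 + 17.8, so 25.5683 s.
Total: 3684 × 25.5683 s = 94193.6172 s → 26.16 hours.

26.16 hours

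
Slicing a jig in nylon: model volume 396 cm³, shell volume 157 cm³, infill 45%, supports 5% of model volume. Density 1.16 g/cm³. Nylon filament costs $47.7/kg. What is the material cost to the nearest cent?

Volume inside the shell = 396 − 157 = 239 cm³.
Deposited infill = 0.45 × 239, so 107.55 cm³.
Support = 0.05 × 396, so 19.8 cm³.
Total printed volume: 157 + 107.55 + 19.8 → 284.35 cm³.
Mass = 284.35 × 1.16 = 329.846 g.
At $47.7/kg: 329.846/1000 × 47.7 = $15.73.

$15.73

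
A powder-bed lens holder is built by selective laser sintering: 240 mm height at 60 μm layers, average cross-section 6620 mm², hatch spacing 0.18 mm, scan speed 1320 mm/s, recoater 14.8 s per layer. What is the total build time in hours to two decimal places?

Layer count = ceil(240 / 0.06) = 4000.
Hatch length per layer = 6620 / 0.18 = 36777.8 mm.
Per-layer scan time = 36777.8 / 1320, so 27.862 s.
Per-layer time: 27.862 + 14.8 → 42.662 s.
4000 layers × 42.662 s/layer = 170648 s, i.e. 47.40 hours.

47.40 hours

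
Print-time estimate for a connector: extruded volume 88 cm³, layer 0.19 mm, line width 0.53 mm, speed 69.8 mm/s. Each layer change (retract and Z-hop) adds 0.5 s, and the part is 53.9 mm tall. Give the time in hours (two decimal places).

3.52 hours

Line area = 0.19 × 0.53 = 0.1007 mm².
Toolpath length = 88 cm³ / 0.1007 mm² = 88000 / 0.1007 = 873882.8 mm.
Extrusion time: 873882.8 / 69.8 → 12519.8 s.
Layer count = ceil(53.9 / 0.19) = 284.
Layer-change overhead = 284 × 0.5 = 142 s.
Altogether 12519.8 + 142 = 12661.8 s, i.e. 3.52 hours.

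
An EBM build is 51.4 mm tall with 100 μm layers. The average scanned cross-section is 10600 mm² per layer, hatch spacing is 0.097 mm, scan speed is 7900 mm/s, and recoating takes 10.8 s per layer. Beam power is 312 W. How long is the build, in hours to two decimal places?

Number of layers: 51.4 / 0.1 → 514 (rounded up).
Per-layer scan distance: 10600 / 0.097 → 109278.4 mm.
Per-layer scan time: 109278.4 / 7900 → 13.8327 s.
Layer cycle = 13.8327 + 10.8 = 24.6327 s.
Build time = 514 × 24.6327 = 12661.2078 s = 3.52 hours.

3.52 hours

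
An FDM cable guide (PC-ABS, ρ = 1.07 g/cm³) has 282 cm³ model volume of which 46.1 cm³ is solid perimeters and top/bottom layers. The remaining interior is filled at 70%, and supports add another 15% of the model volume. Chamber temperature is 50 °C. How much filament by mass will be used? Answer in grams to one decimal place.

271.3 g

Infill region = 282 − 46.1, so 235.9 cm³.
Infill deposited: 0.70 × 235.9 → 165.13 cm³.
Support = 0.15 × 282, so 42.3 cm³.
Total extruded: 46.1 + 165.13 + 42.3 → 253.53 cm³.
Mass = 253.53 × 1.07, so 271.2771 g.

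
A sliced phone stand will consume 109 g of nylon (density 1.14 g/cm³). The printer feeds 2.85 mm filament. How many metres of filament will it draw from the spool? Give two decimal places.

Volume = 109 g / 1.14 g·cm⁻³ = 95.614 cm³ = 95614 mm³.
A = π r² = π × 1.425² = 6.3794 mm².
Length = 95614 / 6.3794 = 14987.93 mm = 14.99 m.

14.99 m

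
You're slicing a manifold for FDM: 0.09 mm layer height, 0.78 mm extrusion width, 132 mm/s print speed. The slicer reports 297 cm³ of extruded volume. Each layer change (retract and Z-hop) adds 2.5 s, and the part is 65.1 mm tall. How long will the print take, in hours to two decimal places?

9.41 hours

Bead cross-section = 0.09 × 0.78, so 0.0702 mm².
Toolpath length = 297 cm³ / 0.0702 mm² = 297000 / 0.0702 = 4230769.2 mm.
Time extruding = 4230769.2 / 132 = 32051.3 s.
Layers = ⌈65.1/0.09⌉ = 724.
Non-print overhead = 724 × 2.5, so 1810 s.
Altogether 32051.3 + 1810 = 33861.3 s, i.e. 9.41 hours.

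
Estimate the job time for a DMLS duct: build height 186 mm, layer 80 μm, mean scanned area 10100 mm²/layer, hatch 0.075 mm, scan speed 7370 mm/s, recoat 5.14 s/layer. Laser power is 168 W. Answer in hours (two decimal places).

Layers = ⌈186/0.08⌉ = 2325.
Per-layer scan distance = 10100 / 0.075 = 134666.7 mm.
Laser time per layer = 134666.7 / 7370, so 18.2723 s.
Time per layer = 18.2723 + 5.14, so 23.4123 s.
2325 layers × 23.4123 s/layer = 54433.5975 s, i.e. 15.12 hours.

15.12 hours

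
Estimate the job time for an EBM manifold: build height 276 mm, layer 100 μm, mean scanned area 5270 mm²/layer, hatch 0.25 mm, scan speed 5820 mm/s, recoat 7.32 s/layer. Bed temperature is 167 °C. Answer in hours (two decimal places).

8.39 hours

Number of layers: 276 / 0.1 → 2760 (rounded up).
Scan path per layer: 5270 / 0.25 → 21080 mm.
Scan time per layer: 21080 / 5820 → 3.622 s.
Layer cycle: 3.622 + 7.32 → 10.942 s.
Total: 2760 × 10.942 s = 30199.92 s → 8.39 hours.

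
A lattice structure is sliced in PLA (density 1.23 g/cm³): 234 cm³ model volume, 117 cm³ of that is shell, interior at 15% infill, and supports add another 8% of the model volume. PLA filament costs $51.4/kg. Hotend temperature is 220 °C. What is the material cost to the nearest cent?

Interior volume = 234 − 117, so 117 cm³.
Infill volume = 0.15 × 117 = 17.55 cm³.
Support = 0.08 × 234 = 18.72 cm³.
Total printed volume = 117 + 17.55 + 18.72 = 153.27 cm³.
Mass = 153.27 × 1.23, so 188.5221 g.
Cost = 188.5221 g / 1000 × $51.4/kg = $9.69.

$9.69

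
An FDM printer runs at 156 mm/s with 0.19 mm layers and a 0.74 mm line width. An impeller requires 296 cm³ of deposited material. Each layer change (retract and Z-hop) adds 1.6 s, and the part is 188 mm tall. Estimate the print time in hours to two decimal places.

Line area = 0.19 × 0.74, so 0.1406 mm².
Total extruded path = 296000/0.1406 = 2105263.2 mm.
Time extruding: 2105263.2 / 156 → 13495.3 s.
Layers = ⌈188/0.19⌉ = 990.
Layer-change overhead = 990 × 1.6 = 1584 s.
Altogether 13495.3 + 1584 = 15079.3 s, i.e. 4.19 hours.

4.19 hours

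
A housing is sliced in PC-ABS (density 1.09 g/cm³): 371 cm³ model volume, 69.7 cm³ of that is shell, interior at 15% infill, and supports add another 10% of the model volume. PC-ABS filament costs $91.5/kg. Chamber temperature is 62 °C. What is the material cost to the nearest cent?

$15.16

Volume inside the shell = 371 − 69.7, so 301.3 cm³.
Infill volume: 0.15 × 301.3 → 45.195 cm³.
Support = 0.10 × 371, so 37.1 cm³.
Deposited volume: 69.7 + 45.195 + 37.1 → 151.995 cm³.
Mass = 151.995 × 1.09, so 165.67455 g.
Cost = 165.67455 g / 1000 × $91.5/kg = $15.16.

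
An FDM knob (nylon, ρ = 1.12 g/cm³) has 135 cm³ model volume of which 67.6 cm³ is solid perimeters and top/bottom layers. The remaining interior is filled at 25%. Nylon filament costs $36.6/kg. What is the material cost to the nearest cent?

$3.46

Interior volume: 135 − 67.6 → 67.4 cm³.
Deposited infill = 0.25 × 67.4, so 16.85 cm³.
Total extruded: 67.6 + 16.85 → 84.45 cm³.
Mass = 84.45 × 1.12 = 94.584 g.
At $36.6/kg: 94.584/1000 × 36.6 = $3.46.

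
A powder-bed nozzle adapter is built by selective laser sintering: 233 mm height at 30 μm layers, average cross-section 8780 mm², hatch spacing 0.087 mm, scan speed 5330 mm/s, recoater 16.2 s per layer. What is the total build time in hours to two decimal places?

Number of layers: 233 / 0.03 → 7767 (rounded up).
Scan path per layer = 8780 / 0.087 = 100919.5 mm.
Per-layer scan time = 100919.5 / 5330 = 18.9342 s.
Layer cycle: 18.9342 + 16.2 → 35.1342 s.
Total: 7767 × 35.1342 s = 272887.3314 s → 75.80 hours.

75.80 hours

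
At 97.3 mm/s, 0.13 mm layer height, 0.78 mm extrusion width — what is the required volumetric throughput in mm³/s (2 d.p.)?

9.87

Bead cross-section: 0.13 × 0.78 → 0.1014 mm².
Q = v·A = 97.3 × 0.1014 = 9.87 mm³/s.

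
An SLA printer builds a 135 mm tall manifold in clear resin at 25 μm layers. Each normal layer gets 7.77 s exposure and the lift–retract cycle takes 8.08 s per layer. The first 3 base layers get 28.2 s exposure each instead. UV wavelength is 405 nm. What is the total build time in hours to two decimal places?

Layers = ⌈135/0.025⌉ = 5400.
Bottom layers: 3 × (28.2 + 8.08) → 108.84 s.
Regular layers: 5397 × (7.77 + 8.08) → 85542.45 s.
Sum: 108.84 + 85542.45 = 85651.29 s → 23.79 hours.

23.79 hours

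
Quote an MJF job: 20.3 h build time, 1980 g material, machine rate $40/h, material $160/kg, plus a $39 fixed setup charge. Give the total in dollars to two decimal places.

Time charge = 40 × 20.3, so $812.00.
Material charge = 160 × 1980/1000, so $316.80.
Adding setup: 812.00 + 316.80 + 39 → $1167.80.

$1167.80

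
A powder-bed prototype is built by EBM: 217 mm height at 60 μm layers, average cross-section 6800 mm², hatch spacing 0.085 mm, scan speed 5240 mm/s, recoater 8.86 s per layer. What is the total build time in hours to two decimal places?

Layer count = ceil(217 / 0.06) = 3617.
Per-layer scan distance: 6800 / 0.085 → 80000 mm.
Per-layer scan time: 80000 / 5240 → 15.2672 s.
Layer cycle = 15.2672 + 8.86 = 24.1272 s.
Total: 3617 × 24.1272 s = 87268.0824 s → 24.24 hours.

24.24 hours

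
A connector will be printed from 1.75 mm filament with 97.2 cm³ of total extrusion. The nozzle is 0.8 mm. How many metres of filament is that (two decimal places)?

40.41 m

A = π r² = π × 0.875² = 2.4053 mm².
L = 97200 mm³ / 2.4053 mm² = 40410.76 mm, i.e. 40.41 m.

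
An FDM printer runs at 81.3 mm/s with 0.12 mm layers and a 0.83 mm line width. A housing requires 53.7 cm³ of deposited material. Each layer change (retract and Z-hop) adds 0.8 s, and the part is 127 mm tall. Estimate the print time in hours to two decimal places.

2.08 hours

Bead cross-section = 0.12 × 0.83, so 0.0996 mm².
Toolpath length = 53.7 cm³ / 0.0996 mm² = 53700 / 0.0996 = 539156.6 mm.
Time extruding: 539156.6 / 81.3 → 6631.7 s.
Layer count = ceil(127 / 0.12) = 1059.
Non-print overhead: 1059 × 0.8 → 847.2 s.
Altogether 6631.7 + 847.2 = 7478.9 s, i.e. 2.08 hours.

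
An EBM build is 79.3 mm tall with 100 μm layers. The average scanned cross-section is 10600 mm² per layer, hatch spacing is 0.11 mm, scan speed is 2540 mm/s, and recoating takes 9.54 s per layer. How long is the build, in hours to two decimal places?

Layer count = ceil(79.3 / 0.1) = 793.
Hatch length per layer: 10600 / 0.11 → 96363.6 mm.
Per-layer scan time: 96363.6 / 2540 → 37.9384 s.
Layer cycle: 37.9384 + 9.54 → 47.4784 s.
Total: 793 × 47.4784 s = 37650.3712 s → 10.46 hours.

10.46 hours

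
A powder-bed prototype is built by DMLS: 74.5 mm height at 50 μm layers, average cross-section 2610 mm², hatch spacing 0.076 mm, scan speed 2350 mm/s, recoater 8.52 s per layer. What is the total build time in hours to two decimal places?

9.57 hours

Layers = ⌈74.5/0.05⌉ = 1490.
Scan path per layer: 2610 / 0.076 → 34342.1 mm.
Per-layer scan time: 34342.1 / 2350 → 14.6137 s.
Per-layer time = 14.6137 + 8.52, so 23.1337 s.
Build time = 1490 × 23.1337 = 34469.213 s = 9.57 hours.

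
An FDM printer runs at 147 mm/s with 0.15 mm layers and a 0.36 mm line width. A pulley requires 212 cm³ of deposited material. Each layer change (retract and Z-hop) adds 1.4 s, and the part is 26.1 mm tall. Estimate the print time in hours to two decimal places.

Line area = 0.15 × 0.36 = 0.054 mm².
Total extruded path = 212000/0.054 = 3925925.9 mm.
Print-move time = 3925925.9 / 147 = 26707 s.
Layer count = ceil(26.1 / 0.15) = 174.
Non-print overhead = 174 × 1.4, so 243.6 s.
Altogether 26707 + 243.6 = 26950.6 s, i.e. 7.49 hours.

7.49 hours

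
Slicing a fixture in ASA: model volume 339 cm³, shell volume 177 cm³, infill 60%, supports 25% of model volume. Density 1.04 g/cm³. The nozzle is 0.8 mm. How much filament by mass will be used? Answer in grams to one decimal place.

Interior volume: 339 − 177 → 162 cm³.
Infill deposited = 0.60 × 162, so 97.2 cm³.
Support = 0.25 × 339 = 84.75 cm³.
Deposited volume = 177 + 97.2 + 84.75, so 358.95 cm³.
Mass = 358.95 × 1.04 = 373.308 g.

373.3 g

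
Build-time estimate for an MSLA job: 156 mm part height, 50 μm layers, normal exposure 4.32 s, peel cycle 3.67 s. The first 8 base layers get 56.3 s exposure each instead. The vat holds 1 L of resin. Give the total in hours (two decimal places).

7.04 hours

Layers = ⌈156/0.05⌉ = 3120.
Base layers = 8 × (56.3 + 3.67) = 479.76 s.
Remaining layers: 3112 × (4.32 + 3.67) → 24864.88 s.
Total = 479.76 + 24864.88 = 25344.64 s = 7.04 hours.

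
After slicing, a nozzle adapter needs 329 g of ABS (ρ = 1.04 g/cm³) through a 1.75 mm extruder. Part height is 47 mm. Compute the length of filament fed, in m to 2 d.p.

131.52 m

Volume = 329 g / 1.04 g·cm⁻³ = 316.3462 cm³ = 316346.2 mm³.
Cross-section of 1.75 mm filament: π·(1.75/2)² = 2.4053 mm².
Length = 316346.2 / 2.4053 = 131520.48 mm = 131.52 m.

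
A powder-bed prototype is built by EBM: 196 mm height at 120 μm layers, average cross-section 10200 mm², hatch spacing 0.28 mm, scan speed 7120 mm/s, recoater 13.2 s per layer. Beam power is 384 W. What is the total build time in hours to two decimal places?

8.31 hours

Number of layers: 196 / 0.12 → 1634 (rounded up).
Hatch length per layer = 10200 / 0.28 = 36428.6 mm.
Scan time per layer: 36428.6 / 7120 → 5.1164 s.
Layer cycle: 5.1164 + 13.2 → 18.3164 s.
Build time = 1634 × 18.3164 = 29928.9976 s = 8.31 hours.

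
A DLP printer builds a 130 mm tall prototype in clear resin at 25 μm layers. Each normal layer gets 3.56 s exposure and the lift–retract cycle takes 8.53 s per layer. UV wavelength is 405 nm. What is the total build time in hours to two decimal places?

Number of layers: 130 / 0.025 → 5200 (rounded up).
Each layer takes = 3.56 + 8.53 = 12.09 s.
Total = 5200 × 12.09 = 62868 s = 17.46 hours.

17.46 hours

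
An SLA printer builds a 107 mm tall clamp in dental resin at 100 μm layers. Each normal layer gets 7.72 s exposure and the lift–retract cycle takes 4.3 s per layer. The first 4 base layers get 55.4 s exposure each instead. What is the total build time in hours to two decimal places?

Number of layers: 107 / 0.1 → 1070 (rounded up).
Bottom layers = 4 × (55.4 + 4.3), so 238.8 s.
Regular layers: 1066 × (7.72 + 4.3) → 12813.32 s.
Sum: 238.8 + 12813.32 = 13052.12 s → 3.63 hours.

3.63 hours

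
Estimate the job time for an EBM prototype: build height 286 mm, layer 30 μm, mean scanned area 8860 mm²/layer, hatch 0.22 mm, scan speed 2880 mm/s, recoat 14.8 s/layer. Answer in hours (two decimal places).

76.23 hours

Layers = ⌈286/0.03⌉ = 9534.
Hatch length per layer = 8860 / 0.22, so 40272.7 mm.
Scan time per layer = 40272.7 / 2880, so 13.9836 s.
Time per layer = 13.9836 + 14.8, so 28.7836 s.
Build time = 9534 × 28.7836 = 274422.8424 s = 76.23 hours.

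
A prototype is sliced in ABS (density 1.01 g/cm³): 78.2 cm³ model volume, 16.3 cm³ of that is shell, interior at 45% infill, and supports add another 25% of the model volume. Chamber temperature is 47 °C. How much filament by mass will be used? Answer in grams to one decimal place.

Infill region = 78.2 − 16.3 = 61.9 cm³.
Infill deposited: 0.45 × 61.9 → 27.855 cm³.
Support = 0.25 × 78.2 = 19.55 cm³.
Deposited volume = 16.3 + 27.855 + 19.55, so 63.705 cm³.
Mass: 63.705 × 1.01 → 64.34205 g.

64.3 g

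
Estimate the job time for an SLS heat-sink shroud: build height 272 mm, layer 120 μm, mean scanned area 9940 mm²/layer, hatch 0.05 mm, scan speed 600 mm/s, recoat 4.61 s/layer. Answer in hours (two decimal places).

211.55 hours

Number of layers: 272 / 0.12 → 2267 (rounded up).
Hatch length per layer: 9940 / 0.05 → 198800 mm.
Laser time per layer = 198800 / 600, so 331.3333 s.
Time per layer: 331.3333 + 4.61 → 335.9433 s.
2267 layers × 335.9433 s/layer = 761583.4611 s, i.e. 211.55 hours.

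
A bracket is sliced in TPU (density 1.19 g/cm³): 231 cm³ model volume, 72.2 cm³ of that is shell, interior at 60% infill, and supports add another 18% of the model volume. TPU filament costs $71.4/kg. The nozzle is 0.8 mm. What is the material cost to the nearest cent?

$17.76

Infill region = 231 − 72.2, so 158.8 cm³.
Infill deposited: 0.60 × 158.8 → 95.28 cm³.
Support = 0.18 × 231 = 41.58 cm³.
Deposited volume: 72.2 + 95.28 + 41.58 → 209.06 cm³.
Mass = 209.06 × 1.19, so 248.7814 g.
At $71.4/kg: 248.7814/1000 × 71.4 = $17.76.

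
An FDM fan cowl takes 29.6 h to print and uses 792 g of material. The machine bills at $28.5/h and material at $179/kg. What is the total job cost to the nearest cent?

$985.37

Machine cost: 28.5 × 29.6 → $843.60.
Material cost: 179 × 792/1000 → $141.768.
Job cost: 843.60 + 141.768 = 985.368 ≈ $985.37.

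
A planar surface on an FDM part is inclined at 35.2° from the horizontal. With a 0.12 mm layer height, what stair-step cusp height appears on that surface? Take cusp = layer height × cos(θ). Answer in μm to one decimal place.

98.1 μm

Cusp = layer height × cos(35.2°) = 0.12 × 0.8171 = 0.098052 mm = 98.1 μm.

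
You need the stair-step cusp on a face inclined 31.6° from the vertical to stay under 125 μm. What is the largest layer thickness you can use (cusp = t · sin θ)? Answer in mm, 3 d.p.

0.239 mm

Layer height = cusp / sin(31.6°) = 0.125 / 0.5240 = 0.239 mm.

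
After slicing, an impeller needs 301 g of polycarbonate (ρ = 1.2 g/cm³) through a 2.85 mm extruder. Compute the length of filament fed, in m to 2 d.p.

39.32 m

Extruded volume: 301/1.2 = 250.8333 cm³ (250833.3 mm³).
Cross-section of 2.85 mm filament: π·(2.85/2)² = 6.3794 mm².
Length = 250833.3 / 6.3794 = 39319.26 mm = 39.32 m.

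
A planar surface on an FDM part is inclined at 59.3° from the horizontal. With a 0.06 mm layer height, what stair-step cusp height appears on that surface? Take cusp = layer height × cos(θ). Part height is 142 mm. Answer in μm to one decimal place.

cos(59.3°) = 0.5105, so cusp = 0.06 × 0.5105 = 0.03063 mm → 30.6 μm.

30.6 μm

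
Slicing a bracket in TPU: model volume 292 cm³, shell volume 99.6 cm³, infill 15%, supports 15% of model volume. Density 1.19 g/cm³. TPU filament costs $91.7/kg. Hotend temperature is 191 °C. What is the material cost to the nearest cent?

$18.80

Infill region: 292 − 99.6 → 192.4 cm³.
Infill deposited: 0.15 × 192.4 → 28.86 cm³.
Support = 0.15 × 292, so 43.8 cm³.
Total printed volume = 99.6 + 28.86 + 43.8, so 172.26 cm³.
Mass: 172.26 × 1.19 → 204.9894 g.
Cost = 204.9894 g / 1000 × $91.7/kg = $18.80.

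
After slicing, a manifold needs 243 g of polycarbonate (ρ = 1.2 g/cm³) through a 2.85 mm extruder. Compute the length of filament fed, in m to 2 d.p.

Extruded volume: 243/1.2 = 202.5 cm³ (202500 mm³).
A = π r² = π × 1.425² = 6.3794 mm².
L = V/A = 202500/6.3794 = 31742.8 mm → 31.74 m.

31.74 m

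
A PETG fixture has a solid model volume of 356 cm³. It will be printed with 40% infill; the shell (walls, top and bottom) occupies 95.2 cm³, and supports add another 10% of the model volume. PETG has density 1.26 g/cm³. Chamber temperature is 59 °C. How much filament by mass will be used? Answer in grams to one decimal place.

296.3 g

Interior volume = 356 − 95.2, so 260.8 cm³.
Infill deposited = 0.40 × 260.8, so 104.32 cm³.
Support: 0.10 × 356 → 35.6 cm³.
Deposited volume = 95.2 + 104.32 + 35.6, so 235.12 cm³.
Mass = 235.12 × 1.26 = 296.2512 g.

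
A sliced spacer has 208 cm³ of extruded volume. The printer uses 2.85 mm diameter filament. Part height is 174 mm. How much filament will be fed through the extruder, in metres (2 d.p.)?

Cross-section of 2.85 mm filament: π·(2.85/2)² = 6.3794 mm².
L = 208000 mm³ / 6.3794 mm² = 32604.95 mm, i.e. 32.60 m.

32.60 m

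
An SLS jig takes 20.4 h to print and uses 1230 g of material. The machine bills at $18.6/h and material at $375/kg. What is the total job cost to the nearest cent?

$840.69

Machine-time cost: 18.6 × 20.4 → $379.44.
Feedstock cost = 375 × 1230/1000, so $461.25.
Job cost: 379.44 + 461.25 = $840.69.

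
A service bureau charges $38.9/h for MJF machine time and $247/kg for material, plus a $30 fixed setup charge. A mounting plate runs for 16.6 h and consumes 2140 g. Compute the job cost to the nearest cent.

Time charge: 38.9 × 16.6 → $645.74.
Material charge = 247 × 2140/1000, so $528.58.
Total = 645.74 + 528.58 + 30 = $1204.32.

$1204.32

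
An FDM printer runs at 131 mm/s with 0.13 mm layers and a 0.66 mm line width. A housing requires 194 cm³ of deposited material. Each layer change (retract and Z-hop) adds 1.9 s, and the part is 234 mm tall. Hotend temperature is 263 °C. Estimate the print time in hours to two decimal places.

5.74 hours

Bead cross-section: 0.13 × 0.66 → 0.0858 mm².
Toolpath length = 194 cm³ / 0.0858 mm² = 194000 / 0.0858 = 2261072.3 mm.
Print-move time = 2261072.3 / 131 = 17260.1 s.
Layers = ⌈234/0.13⌉ = 1800.
Z-hop total: 1800 × 1.9 → 3420 s.
Altogether 17260.1 + 3420 = 20680.1 s, i.e. 5.74 hours.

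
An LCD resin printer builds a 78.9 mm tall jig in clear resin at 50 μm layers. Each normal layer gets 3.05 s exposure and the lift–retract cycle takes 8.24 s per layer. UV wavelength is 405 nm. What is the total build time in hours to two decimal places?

Number of layers: 78.9 / 0.05 → 1578 (rounded up).
Each layer takes = 3.05 + 8.24, so 11.29 s.
Build time: 1578 × 11.29 s = 17815.62 s, i.e. 4.95 hours.

4.95 hours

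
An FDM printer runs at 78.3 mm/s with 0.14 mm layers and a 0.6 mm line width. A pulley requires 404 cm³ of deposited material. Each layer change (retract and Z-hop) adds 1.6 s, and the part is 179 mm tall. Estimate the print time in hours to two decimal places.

Bead cross-section: 0.14 × 0.6 → 0.084 mm².
Total extruded path = 404000/0.084 = 4809523.8 mm.
Print-move time: 4809523.8 / 78.3 → 61424.3 s.
Number of layers: 179 / 0.14 → 1279 (rounded up).
Non-print overhead = 1279 × 1.6, so 2046.4 s.
Altogether 61424.3 + 2046.4 = 63470.7 s, i.e. 17.63 hours.

17.63 hours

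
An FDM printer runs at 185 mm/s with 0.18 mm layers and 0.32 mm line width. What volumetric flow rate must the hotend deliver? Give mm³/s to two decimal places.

10.66

A = 0.18 × 0.32 = 0.0576 mm².
Q = v·A = 185 × 0.0576 = 10.66 mm³/s.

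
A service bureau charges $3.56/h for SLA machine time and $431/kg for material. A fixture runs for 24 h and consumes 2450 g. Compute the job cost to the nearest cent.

$1141.39

Time charge: 3.56 × 24 → $85.44.
Material charge = 431 × 2450/1000 = $1055.95.
Total = 85.44 + 1055.95 = $1141.39.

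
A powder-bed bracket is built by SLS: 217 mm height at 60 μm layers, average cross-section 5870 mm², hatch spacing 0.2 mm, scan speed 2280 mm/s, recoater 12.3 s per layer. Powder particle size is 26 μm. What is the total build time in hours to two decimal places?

25.29 hours

Layers = ⌈217/0.06⌉ = 3617.
Per-layer scan distance = 5870 / 0.2 = 29350 mm.
Scan time per layer = 29350 / 2280 = 12.8728 s.
Layer cycle = 12.8728 + 12.3, so 25.1728 s.
3617 layers × 25.1728 s/layer = 91050.0176 s, i.e. 25.29 hours.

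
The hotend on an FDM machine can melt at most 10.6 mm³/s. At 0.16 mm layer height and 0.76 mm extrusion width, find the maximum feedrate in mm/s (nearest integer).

A = 0.16 × 0.76 = 0.1216 mm².
Max speed = 10.6 / 0.1216 = 87.17 ≈ 87 mm/s.

87 mm/s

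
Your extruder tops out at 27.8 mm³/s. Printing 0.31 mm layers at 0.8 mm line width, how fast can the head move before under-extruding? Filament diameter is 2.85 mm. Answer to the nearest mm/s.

112 mm/s

Extrusion cross-section = 0.31 × 0.8, so 0.248 mm².
Max speed = 27.8 / 0.248 = 112.10 ≈ 112 mm/s.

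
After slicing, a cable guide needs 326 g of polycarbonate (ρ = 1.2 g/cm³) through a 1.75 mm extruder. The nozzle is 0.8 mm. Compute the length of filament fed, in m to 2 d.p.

112.95 m

Extruded volume: 326/1.2 = 271.6667 cm³ (271666.7 mm³).
Cross-section of 1.75 mm filament: π·(1.75/2)² = 2.4053 mm².
Length = 271666.7 / 2.4053 = 112945.04 mm = 112.95 m.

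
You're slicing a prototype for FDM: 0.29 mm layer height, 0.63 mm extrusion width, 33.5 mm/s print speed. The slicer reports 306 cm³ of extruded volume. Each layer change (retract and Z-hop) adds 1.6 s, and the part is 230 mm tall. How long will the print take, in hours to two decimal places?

Line area = 0.29 × 0.63 = 0.1827 mm².
Total extruded path = 306000/0.1827 = 1674876.8 mm.
Time extruding = 1674876.8 / 33.5, so 49996.3 s.
Layer count = ceil(230 / 0.29) = 794.
Layer-change overhead = 794 × 1.6 = 1270.4 s.
Altogether 49996.3 + 1270.4 = 51266.7 s, i.e. 14.24 hours.

14.24 hours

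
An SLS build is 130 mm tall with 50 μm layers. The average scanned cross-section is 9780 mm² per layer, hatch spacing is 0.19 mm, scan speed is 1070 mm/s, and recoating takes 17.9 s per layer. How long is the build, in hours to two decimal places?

47.67 hours

Layer count = ceil(130 / 0.05) = 2600.
Per-layer scan distance = 9780 / 0.19 = 51473.7 mm.
Laser time per layer: 51473.7 / 1070 → 48.1063 s.
Layer cycle = 48.1063 + 17.9 = 66.0063 s.
2600 layers × 66.0063 s/layer = 171616.38 s, i.e. 47.67 hours.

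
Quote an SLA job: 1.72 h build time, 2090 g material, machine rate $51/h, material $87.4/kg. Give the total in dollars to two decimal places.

Machine-time cost = 51 × 1.72 = $87.72.
Material charge: 87.4 × 2090/1000 → $182.666.
Total = 87.72 + 182.666 = 270.386 ≈ $270.39.

$270.39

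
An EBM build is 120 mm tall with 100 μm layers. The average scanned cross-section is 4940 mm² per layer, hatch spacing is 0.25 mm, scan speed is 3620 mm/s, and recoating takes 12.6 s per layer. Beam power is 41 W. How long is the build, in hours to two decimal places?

6.02 hours

Layer count = ceil(120 / 0.1) = 1200.
Per-layer scan distance = 4940 / 0.25 = 19760 mm.
Per-layer scan time = 19760 / 3620 = 5.4586 s.
Per-layer time = 5.4586 + 12.6 = 18.0586 s.
Build time = 1200 × 18.0586 = 21670.32 s = 6.02 hours.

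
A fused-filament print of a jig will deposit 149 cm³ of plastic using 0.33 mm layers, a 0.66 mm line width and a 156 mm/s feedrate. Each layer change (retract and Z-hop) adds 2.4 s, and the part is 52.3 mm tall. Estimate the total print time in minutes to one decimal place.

79.4 minutes

Line area: 0.33 × 0.66 → 0.2178 mm².
Toolpath length = 149 cm³ / 0.2178 mm² = 149000 / 0.2178 = 684113.9 mm.
Print-move time = 684113.9 / 156 = 4385.3 s.
Number of layers: 52.3 / 0.33 → 159 (rounded up).
Non-print overhead = 159 × 2.4, so 381.6 s.
Total = 4385.3 + 381.6 = 4766.9 s = 79.4 minutes.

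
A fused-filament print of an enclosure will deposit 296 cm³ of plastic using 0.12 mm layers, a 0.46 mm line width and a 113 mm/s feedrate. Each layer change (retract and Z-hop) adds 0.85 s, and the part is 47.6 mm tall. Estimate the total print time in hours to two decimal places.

13.28 hours

Extrusion cross-section = 0.12 × 0.46, so 0.0552 mm².
Path length: 296000 mm³ / 0.0552 mm² → 5362318.8 mm.
Extrusion time = 5362318.8 / 113, so 47454.1 s.
Layers = ⌈47.6/0.12⌉ = 397.
Z-hop total = 397 × 0.85 = 337.45 s.
Total = 47454.1 + 337.45 = 47791.55 s = 13.28 hours.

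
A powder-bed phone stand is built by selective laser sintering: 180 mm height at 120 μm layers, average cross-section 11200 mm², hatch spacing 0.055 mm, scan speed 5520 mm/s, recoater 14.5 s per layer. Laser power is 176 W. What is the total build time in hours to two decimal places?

21.41 hours

Layers = ⌈180/0.12⌉ = 1500.
Per-layer scan distance = 11200 / 0.055 = 203636.4 mm.
Per-layer scan time = 203636.4 / 5520 = 36.8907 s.
Layer cycle: 36.8907 + 14.5 → 51.3907 s.
1500 layers × 51.3907 s/layer = 77086.05 s, i.e. 21.41 hours.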